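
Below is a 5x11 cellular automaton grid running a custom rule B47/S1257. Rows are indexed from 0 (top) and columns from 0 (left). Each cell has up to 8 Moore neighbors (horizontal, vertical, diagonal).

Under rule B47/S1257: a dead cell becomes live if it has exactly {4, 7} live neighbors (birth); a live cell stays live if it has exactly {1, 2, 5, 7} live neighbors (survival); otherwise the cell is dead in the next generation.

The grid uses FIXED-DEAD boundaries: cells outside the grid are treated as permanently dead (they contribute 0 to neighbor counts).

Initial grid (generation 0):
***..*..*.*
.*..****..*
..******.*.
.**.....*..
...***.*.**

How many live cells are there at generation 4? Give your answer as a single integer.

Answer: 13

Derivation:
Simulating step by step:
Generation 0 (given above): 28 live cells
Generation 1: 23 live cells
*.*...*.*.*
....*...***
.*...**.**.
.*.....*.*.
...***.*.**
Generation 2: 22 live cells
........*.*
....**.....
.*...******
.*..**....*
...***.****
Generation 3: 17 live cells
...........
....*.***..
.*...*.**.*
.*..**...*.
...*...**.*
Generation 4: 13 live cells
...........
....*......
.*..*....**
.*...***...
...*...**.*
Population at generation 4: 13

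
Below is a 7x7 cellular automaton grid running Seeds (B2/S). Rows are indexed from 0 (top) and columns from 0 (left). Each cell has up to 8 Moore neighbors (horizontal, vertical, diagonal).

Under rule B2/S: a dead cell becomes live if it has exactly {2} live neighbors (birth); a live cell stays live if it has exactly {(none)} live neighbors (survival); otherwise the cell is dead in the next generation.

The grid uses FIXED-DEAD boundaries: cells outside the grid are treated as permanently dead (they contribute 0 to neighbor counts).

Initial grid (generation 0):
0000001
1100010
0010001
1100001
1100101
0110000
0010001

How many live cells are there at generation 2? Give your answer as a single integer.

Answer: 11

Derivation:
Simulating step by step:
Generation 0 (given above): 17 live cells
Generation 1: 8 live cells
1100010
0010000
0000000
0001000
0001000
0000001
0001000
Generation 2: 11 live cells
0010000
1000000
0011000
0010100
0010100
0011100
0000000
Population at generation 2: 11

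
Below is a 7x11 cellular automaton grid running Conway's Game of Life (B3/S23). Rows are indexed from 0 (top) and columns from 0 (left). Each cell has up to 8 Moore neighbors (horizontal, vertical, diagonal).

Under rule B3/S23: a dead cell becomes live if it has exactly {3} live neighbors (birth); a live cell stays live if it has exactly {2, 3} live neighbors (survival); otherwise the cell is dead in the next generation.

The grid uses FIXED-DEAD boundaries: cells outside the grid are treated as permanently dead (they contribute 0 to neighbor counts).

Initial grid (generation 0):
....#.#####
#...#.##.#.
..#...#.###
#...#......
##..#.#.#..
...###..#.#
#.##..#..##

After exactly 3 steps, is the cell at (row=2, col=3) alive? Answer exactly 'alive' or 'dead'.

Answer: alive

Derivation:
Simulating step by step:
Generation 0 (given above): 34 live cells
Generation 1: 26 live cells
......#..##
...#.......
.#.#..#.###
#..#....#..
##.....#.#.
#.....#.#.#
..##.#...##
Generation 2: 22 live cells
...........
..#....##..
...##..###.
#.........#
##.....#.#.
#.#...###.#
.........##
Generation 3: 23 live cells
...........
...#...#.#.
...#...#.#.
##.....#..#
#.....##.##
#.....##..#
.......####

Cell (2,3) at generation 3: 1 -> alive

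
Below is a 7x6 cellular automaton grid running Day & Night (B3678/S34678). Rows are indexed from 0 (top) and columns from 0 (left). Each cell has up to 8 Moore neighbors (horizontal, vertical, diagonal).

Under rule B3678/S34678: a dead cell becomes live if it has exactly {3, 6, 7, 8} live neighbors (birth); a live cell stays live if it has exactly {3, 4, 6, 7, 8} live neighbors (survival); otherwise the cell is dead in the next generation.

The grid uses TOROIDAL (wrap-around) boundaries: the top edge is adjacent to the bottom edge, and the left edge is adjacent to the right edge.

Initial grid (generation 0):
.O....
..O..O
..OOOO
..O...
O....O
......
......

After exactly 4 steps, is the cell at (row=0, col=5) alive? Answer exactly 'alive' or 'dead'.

Simulating step by step:
Generation 0 (given above): 10 live cells
Generation 1: 9 live cells
......
OOO...
.OOOO.
OO....
......
......
......
Generation 2: 8 live cells
.O....
.OO...
.O.O.O
.O.O..
......
......
......
Generation 3: 8 live cells
..O...
.OO...
.OO.O.
O...O.
......
......
......
Generation 4: 10 live cells
.O....
.OO...
OOO..O
.O.O.O
......
......
......

Cell (0,5) at generation 4: 0 -> dead

Answer: dead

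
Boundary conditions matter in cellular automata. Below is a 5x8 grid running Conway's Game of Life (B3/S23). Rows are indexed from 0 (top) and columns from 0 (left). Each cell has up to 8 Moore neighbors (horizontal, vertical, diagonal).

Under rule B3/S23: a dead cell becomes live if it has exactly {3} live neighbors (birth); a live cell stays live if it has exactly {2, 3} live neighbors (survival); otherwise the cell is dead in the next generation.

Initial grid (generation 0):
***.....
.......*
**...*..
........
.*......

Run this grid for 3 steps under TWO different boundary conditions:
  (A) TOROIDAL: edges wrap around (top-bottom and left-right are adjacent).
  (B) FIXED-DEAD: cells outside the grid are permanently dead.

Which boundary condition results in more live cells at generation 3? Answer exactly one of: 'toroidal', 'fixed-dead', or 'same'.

Under TOROIDAL boundary, generation 3:
*.....**
......**
**....**
......**
*.....**
Population = 14

Under FIXED-DEAD boundary, generation 3:
........
........
........
........
........
Population = 0

Comparison: toroidal=14, fixed-dead=0 -> toroidal

Answer: toroidal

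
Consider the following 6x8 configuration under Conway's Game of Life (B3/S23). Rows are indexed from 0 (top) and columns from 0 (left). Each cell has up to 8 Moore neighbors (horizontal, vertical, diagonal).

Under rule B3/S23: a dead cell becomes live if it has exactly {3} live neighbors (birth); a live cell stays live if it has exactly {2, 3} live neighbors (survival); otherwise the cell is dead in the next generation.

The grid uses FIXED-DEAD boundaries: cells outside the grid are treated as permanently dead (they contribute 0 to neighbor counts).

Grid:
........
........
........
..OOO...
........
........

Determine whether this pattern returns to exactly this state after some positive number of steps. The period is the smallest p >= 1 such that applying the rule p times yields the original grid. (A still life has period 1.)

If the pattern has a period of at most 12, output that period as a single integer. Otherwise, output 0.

Simulating and comparing each generation to the original:
Gen 0 (original, given above): 3 live cells
Gen 1: 3 live cells, differs from original
Gen 2: 3 live cells, MATCHES original -> period = 2

Answer: 2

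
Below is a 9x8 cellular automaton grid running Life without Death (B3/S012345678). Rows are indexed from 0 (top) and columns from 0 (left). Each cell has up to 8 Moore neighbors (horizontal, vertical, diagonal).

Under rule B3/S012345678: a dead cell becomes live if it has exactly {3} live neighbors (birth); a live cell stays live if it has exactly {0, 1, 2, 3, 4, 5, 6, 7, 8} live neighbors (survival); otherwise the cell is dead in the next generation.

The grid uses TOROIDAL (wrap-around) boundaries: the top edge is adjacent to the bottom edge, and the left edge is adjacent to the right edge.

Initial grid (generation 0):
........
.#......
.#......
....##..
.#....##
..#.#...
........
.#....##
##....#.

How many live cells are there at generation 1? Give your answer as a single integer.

Simulating step by step:
Generation 0 (given above): 15 live cells
Generation 1: 21 live cells
##......
.#......
.#......
#...###.
.#.##.##
..#.#...
........
.#....##
##....#.
Population at generation 1: 21

Answer: 21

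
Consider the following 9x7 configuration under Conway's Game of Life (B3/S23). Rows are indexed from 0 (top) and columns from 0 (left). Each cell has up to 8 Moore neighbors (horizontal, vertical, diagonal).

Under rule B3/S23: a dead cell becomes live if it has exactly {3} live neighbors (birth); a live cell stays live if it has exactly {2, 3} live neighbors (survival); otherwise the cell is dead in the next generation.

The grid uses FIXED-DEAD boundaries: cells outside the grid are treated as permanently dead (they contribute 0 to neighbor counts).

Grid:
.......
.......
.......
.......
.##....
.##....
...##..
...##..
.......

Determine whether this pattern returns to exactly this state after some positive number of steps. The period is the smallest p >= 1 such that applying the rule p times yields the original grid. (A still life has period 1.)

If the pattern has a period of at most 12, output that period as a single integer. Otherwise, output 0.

Simulating and comparing each generation to the original:
Gen 0 (original, given above): 8 live cells
Gen 1: 6 live cells, differs from original
Gen 2: 8 live cells, MATCHES original -> period = 2

Answer: 2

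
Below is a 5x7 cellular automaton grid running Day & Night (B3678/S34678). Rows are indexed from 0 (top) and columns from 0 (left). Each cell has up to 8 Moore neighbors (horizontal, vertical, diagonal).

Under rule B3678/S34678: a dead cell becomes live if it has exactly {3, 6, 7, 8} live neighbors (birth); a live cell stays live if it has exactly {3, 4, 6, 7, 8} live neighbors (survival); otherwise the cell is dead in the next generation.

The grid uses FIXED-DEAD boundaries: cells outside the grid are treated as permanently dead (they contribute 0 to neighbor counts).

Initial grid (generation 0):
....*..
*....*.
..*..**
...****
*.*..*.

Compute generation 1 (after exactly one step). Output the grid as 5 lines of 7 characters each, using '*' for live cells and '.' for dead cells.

Simulating step by step:
Generation 0 (given above): 13 live cells
Generation 1: 13 live cells
(generation 1 grid is the final answer)

Answer: .......
....***
...*..*
.****.*
...*.**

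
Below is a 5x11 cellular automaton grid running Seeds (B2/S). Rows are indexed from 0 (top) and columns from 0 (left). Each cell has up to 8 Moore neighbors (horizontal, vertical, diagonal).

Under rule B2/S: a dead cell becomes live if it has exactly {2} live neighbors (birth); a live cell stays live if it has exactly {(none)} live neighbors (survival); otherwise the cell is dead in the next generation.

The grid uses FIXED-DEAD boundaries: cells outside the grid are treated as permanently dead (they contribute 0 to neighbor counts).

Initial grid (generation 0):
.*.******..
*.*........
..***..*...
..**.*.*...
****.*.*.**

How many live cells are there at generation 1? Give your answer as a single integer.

Simulating step by step:
Generation 0 (given above): 25 live cells
Generation 1: 6 live cells
*..........
...........
.....*..*..
*........**
...........
Population at generation 1: 6

Answer: 6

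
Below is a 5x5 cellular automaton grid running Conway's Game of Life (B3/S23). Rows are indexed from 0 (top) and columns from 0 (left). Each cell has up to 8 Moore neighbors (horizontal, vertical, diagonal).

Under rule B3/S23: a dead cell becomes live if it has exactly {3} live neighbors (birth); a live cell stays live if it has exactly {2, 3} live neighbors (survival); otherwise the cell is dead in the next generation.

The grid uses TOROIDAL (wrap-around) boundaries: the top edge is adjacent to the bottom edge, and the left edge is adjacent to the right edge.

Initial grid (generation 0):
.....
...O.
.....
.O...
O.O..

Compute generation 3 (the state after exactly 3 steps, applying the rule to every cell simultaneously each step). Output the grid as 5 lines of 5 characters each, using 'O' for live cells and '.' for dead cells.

Simulating step by step:
Generation 0 (given above): 4 live cells
Generation 1: 2 live cells
.....
.....
.....
.O...
.O...
Generation 2: 0 live cells
.....
.....
.....
.....
.....
Generation 3: 0 live cells
(generation 3 grid is the final answer)

Answer: .....
.....
.....
.....
.....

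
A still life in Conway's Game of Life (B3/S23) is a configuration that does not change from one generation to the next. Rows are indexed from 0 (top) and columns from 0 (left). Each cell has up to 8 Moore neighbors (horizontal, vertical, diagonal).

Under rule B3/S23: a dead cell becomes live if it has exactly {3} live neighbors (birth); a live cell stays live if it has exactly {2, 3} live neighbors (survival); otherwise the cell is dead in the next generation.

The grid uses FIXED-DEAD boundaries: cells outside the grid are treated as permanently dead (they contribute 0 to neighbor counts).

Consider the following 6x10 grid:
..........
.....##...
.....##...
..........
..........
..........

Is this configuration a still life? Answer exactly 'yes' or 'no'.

Compute generation 1 and compare to generation 0 (given above):
Generation 1:
..........
.....##...
.....##...
..........
..........
..........
The grids are IDENTICAL -> still life.

Answer: yes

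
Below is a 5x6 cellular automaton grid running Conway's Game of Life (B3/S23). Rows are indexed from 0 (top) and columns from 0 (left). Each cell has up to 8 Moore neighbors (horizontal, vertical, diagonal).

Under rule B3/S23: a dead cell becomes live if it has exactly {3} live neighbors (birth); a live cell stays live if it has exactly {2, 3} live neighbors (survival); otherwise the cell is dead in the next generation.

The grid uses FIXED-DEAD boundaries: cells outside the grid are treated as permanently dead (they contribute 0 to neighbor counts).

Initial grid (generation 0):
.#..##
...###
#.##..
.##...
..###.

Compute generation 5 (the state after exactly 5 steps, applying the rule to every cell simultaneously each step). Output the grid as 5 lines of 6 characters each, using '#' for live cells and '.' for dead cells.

Simulating step by step:
Generation 0 (given above): 14 live cells
Generation 1: 8 live cells
...#.#
.#...#
......
....#.
.###..
Generation 2: 6 live cells
....#.
....#.
......
..##..
..##..
Generation 3: 5 live cells
......
......
...#..
..##..
..##..
Generation 4: 5 live cells
......
......
..##..
....#.
..##..
Generation 5: 3 live cells
(generation 5 grid is the final answer)

Answer: ......
......
...#..
....#.
...#..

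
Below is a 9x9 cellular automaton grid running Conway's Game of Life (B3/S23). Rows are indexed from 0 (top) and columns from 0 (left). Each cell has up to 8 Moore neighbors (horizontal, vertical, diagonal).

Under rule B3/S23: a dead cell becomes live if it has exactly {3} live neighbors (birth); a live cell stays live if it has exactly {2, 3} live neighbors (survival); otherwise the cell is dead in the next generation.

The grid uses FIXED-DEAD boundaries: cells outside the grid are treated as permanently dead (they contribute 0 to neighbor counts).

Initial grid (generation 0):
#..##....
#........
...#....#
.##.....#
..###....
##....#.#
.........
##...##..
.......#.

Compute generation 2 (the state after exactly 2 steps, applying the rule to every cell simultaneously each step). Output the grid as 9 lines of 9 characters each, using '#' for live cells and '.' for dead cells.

Simulating step by step:
Generation 0 (given above): 21 live cells
Generation 1: 17 live cells
.........
...##....
.##......
.#..#....
#..#...#.
.###.....
.....###.
......#..
......#..
Generation 2: 20 live cells
(generation 2 grid is the final answer)

Answer: .........
..##.....
.##.#....
##.#.....
#..##....
.####..#.
..#..###.
.........
.........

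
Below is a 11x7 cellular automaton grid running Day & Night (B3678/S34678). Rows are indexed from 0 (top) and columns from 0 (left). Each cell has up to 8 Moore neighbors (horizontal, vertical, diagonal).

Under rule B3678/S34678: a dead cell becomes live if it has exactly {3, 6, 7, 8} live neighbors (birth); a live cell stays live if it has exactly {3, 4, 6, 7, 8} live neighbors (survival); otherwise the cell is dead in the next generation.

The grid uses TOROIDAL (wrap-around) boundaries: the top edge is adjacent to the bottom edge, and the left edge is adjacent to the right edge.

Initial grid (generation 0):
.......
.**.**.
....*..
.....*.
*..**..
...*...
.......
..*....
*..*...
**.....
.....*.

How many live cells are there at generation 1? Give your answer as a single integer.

Answer: 10

Derivation:
Simulating step by step:
Generation 0 (given above): 16 live cells
Generation 1: 10 live cells
....**.
...*...
...**..
...*...
....*..
....*..
.......
.......
..*....
......*
.......
Population at generation 1: 10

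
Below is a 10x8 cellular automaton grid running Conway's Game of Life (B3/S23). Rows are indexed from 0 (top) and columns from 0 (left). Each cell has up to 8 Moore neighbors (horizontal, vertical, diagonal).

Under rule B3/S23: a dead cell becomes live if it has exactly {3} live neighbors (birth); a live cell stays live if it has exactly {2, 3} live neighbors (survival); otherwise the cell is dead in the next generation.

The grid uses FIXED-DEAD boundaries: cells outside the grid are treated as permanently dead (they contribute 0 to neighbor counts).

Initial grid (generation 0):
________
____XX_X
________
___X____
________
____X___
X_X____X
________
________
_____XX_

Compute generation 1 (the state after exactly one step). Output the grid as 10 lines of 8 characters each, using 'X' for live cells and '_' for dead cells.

Simulating step by step:
Generation 0 (given above): 10 live cells
Generation 1: 1 live cells
(generation 1 grid is the final answer)

Answer: ________
________
____X___
________
________
________
________
________
________
________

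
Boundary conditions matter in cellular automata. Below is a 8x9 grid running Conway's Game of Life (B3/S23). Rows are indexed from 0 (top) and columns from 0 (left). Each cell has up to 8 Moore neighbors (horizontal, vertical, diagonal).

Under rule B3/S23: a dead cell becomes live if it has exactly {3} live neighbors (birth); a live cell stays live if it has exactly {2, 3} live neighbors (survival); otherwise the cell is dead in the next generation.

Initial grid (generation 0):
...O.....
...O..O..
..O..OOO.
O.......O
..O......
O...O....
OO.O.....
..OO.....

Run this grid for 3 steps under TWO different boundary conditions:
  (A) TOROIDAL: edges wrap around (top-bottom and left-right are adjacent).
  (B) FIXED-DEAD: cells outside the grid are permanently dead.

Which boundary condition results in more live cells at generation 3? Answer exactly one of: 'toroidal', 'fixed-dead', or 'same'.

Under TOROIDAL boundary, generation 3:
OO.......
.OOO.....
O.OO.....
.OO......
....O....
.........
OO..O....
OO.......
Population = 16

Under FIXED-DEAD boundary, generation 3:
...O.OO..
......OO.
..OO..OOO
.OO......
OO..O....
O..OO....
O.O..O...
OO.OO....
Population = 25

Comparison: toroidal=16, fixed-dead=25 -> fixed-dead

Answer: fixed-dead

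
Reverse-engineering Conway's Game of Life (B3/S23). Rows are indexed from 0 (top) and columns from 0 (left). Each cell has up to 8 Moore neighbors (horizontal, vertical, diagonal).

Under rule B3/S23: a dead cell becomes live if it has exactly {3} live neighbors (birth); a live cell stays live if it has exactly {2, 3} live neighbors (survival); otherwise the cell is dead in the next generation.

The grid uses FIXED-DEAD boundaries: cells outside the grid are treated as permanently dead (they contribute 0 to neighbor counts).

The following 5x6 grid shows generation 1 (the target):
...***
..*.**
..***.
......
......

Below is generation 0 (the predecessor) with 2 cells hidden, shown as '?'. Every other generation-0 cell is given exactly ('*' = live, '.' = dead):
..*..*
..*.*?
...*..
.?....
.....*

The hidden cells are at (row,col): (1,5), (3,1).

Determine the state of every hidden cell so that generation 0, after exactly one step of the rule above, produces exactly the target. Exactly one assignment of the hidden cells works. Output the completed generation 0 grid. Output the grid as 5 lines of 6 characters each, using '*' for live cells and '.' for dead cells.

Answer: ..*..*
..*.**
...*..
.*....
.....*

Derivation:
Hidden generation-0 cells (in order): (1,5), (3,1).
A hidden cell only influences target cells in its own 3x3 neighborhood. Try each of the 2^2 = 4 assignments, step the completed generation 0 forward once under B3/S23, and compare with the target:
  (1,5)=. (3,1)=. -> step gives (0,4)='.' but target has '*' -> reject
  (1,5)=. (3,1)=* -> step gives (0,4)='.' but target has '*' -> reject
  (1,5)=* (3,1)=. -> step gives (2,2)='.' but target has '*' -> reject
  (1,5)=* (3,1)=* -> step reproduces the target at every cell -> ACCEPT
Unique solution: (1,5)=live, (3,1)=live.
Check: live-neighbor counts of every cell in the completed generation 0:
021332
022432
123232
102121
111010
Applying B3/S23 to generation 0 with these counts gives:
...***
..*.**
..***.
......
......
which matches the target exactly.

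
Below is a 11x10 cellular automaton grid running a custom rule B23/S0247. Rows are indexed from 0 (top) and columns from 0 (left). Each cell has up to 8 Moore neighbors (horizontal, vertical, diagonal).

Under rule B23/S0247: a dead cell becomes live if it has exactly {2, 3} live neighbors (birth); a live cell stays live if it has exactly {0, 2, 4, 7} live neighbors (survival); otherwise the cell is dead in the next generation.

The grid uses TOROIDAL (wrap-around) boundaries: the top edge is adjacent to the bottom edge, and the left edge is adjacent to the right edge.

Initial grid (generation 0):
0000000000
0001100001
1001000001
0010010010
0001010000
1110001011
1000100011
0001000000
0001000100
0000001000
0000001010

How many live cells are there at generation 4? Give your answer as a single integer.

Simulating step by step:
Generation 0 (given above): 27 live cells
Generation 1: 57 live cells
0001110111
1011100011
1110010010
1111001001
1001111110
1011110100
1011010100
1011100111
0010101000
0000011010
0000010110
Generation 2: 35 live cells
1111000100
1010001000
0100011100
0001001000
1000000100
1010100100
0001000000
1010100000
1110000000
0001111011
0001010000
Generation 3: 66 live cells
1110111001
0011111011
1111101000
1111111010
0111111111
0101001011
1011110001
1000000001
0100001110
1100101101
1101000111
Generation 4: 37 live cells
0000001000
0001011011
1010101010
0100110000
0010000000
0100001000
0000011100
1011111101
0010010110
0101011000
0000000100
Population at generation 4: 37

Answer: 37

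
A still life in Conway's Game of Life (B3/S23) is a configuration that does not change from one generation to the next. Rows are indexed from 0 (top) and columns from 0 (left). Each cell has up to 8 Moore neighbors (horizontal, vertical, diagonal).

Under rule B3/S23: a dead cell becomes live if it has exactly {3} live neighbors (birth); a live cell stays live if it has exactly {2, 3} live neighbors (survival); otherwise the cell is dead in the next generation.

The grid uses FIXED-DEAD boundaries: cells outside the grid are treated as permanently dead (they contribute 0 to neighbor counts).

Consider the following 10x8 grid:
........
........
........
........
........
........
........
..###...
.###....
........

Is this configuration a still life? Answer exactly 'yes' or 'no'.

Compute generation 1 and compare to generation 0 (given above):
Generation 1:
........
........
........
........
........
........
...#....
.#..#...
.#..#...
..#.....
Cell (6,3) differs: gen0=0 vs gen1=1 -> NOT a still life.

Answer: no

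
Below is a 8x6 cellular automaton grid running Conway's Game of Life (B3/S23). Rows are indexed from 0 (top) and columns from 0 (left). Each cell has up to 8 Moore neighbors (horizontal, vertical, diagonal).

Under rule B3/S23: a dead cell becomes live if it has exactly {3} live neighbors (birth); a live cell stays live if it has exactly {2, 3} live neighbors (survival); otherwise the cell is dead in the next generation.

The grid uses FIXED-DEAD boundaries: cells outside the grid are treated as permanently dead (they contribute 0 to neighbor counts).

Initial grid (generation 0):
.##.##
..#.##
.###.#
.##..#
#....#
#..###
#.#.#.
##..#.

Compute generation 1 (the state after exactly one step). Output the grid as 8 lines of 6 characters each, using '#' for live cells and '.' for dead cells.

Simulating step by step:
Generation 0 (given above): 26 live cells
Generation 1: 20 live cells
(generation 1 grid is the final answer)

Answer: .##.##
......
.....#
#..#.#
#.##.#
#..#.#
#.#...
##.#..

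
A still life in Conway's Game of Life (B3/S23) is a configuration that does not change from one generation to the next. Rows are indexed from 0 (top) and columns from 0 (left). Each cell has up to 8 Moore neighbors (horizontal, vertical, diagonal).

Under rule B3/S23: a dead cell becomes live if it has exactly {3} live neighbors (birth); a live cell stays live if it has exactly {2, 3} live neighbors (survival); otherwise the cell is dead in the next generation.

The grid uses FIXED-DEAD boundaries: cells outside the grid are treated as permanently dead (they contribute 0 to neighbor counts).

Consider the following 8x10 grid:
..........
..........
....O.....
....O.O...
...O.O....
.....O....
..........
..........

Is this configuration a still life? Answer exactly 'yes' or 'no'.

Compute generation 1 and compare to generation 0 (given above):
Generation 1:
..........
..........
.....O....
...OO.....
.....OO...
....O.....
..........
..........
Cell (2,4) differs: gen0=1 vs gen1=0 -> NOT a still life.

Answer: no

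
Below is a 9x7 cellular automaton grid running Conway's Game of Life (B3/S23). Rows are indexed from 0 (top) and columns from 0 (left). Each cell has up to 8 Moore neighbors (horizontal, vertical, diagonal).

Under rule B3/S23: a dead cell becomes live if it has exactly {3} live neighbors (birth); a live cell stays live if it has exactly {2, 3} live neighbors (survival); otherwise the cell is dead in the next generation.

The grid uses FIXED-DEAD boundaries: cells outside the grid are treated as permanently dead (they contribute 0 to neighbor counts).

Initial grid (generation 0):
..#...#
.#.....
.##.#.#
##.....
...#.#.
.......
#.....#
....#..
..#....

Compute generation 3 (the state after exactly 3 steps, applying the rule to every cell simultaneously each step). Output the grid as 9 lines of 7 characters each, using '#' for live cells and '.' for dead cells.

Simulating step by step:
Generation 0 (given above): 15 live cells
Generation 1: 9 live cells
.......
.#.#.#.
..#....
##.###.
.......
.......
.......
.......
.......
Generation 2: 8 live cells
.......
..#....
#....#.
.####..
....#..
.......
.......
.......
.......
Generation 3: 8 live cells
(generation 3 grid is the final answer)

Answer: .......
.......
....#..
.#####.
..#.#..
.......
.......
.......
.......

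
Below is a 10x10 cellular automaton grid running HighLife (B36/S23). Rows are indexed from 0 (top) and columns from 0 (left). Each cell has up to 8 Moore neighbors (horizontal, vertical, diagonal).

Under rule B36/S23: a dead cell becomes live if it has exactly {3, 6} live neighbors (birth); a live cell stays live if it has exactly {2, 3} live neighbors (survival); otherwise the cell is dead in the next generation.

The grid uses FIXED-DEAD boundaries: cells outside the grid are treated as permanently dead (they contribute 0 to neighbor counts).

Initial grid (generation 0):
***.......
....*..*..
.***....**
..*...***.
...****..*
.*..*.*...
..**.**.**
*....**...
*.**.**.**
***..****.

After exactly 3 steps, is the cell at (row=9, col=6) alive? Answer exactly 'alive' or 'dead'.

Simulating step by step:
Generation 0 (given above): 45 live cells
Generation 1: 33 live cells
.*........
*.......*.
.***..*..*
.*....*...
..***...*.
........**
.***......
..........
****...***
*.****..**
Generation 2: 30 live cells
..........
*.........
***....*..
.**.**.*..
..**...***
.*..*...**
..*.......
*.*.....*.
*......*.*
*...*..*.*
Generation 3: 23 live cells
..........
*.........
*.**..*...
*...*..*..
.....***.*
.*.....*.*
..**....**
........*.
*......*.*
..........

Cell (9,6) at generation 3: 0 -> dead

Answer: dead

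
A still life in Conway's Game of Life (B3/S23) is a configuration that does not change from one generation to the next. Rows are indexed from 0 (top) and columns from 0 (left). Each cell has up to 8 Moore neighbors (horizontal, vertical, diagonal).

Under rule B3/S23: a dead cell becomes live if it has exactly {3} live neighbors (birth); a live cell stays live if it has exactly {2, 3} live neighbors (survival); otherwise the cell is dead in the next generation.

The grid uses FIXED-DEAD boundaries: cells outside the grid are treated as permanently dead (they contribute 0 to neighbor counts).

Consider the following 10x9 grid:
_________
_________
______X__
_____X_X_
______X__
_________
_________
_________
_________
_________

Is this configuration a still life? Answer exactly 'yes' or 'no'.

Answer: yes

Derivation:
Compute generation 1 and compare to generation 0 (given above):
Generation 1:
_________
_________
______X__
_____X_X_
______X__
_________
_________
_________
_________
_________
The grids are IDENTICAL -> still life.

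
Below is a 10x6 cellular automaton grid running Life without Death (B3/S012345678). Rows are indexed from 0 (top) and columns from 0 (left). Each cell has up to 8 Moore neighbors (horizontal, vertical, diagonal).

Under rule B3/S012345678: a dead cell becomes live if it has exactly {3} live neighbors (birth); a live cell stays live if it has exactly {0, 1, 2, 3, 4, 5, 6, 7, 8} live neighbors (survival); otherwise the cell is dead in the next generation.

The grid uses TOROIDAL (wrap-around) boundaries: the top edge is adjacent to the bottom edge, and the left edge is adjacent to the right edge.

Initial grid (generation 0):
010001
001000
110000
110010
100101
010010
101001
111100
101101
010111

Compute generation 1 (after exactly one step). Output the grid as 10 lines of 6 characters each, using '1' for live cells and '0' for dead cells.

Simulating step by step:
Generation 0 (given above): 28 live cells
Generation 1: 36 live cells
(generation 1 grid is the final answer)

Answer: 010101
001000
111001
111010
101101
011110
101011
111100
101101
010111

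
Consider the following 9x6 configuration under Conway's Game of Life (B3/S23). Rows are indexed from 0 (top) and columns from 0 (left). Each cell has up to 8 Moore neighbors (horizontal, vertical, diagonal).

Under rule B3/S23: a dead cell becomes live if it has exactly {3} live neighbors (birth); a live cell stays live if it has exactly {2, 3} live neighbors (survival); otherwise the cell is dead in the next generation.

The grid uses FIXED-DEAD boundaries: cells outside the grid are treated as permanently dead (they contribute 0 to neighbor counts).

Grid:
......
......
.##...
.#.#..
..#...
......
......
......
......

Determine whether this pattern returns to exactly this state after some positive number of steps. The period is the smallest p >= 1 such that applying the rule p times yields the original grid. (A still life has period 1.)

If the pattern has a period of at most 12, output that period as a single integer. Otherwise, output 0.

Answer: 1

Derivation:
Simulating and comparing each generation to the original:
Gen 0 (original, given above): 5 live cells
Gen 1: 5 live cells, MATCHES original -> period = 1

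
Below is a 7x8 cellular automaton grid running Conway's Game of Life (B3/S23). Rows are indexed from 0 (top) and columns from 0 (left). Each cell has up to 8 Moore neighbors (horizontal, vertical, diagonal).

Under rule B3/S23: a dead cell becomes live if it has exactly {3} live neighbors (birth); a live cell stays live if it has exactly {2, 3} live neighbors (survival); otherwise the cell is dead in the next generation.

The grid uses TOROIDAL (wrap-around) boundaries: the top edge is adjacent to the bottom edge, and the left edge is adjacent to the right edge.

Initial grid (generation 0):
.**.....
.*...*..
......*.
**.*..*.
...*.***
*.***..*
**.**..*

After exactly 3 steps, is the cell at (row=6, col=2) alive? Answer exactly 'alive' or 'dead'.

Answer: alive

Derivation:
Simulating step by step:
Generation 0 (given above): 23 live cells
Generation 1: 16 live cells
...**...
.**.....
***..***
*.*.*...
.....*..
........
....*..*
Generation 2: 16 live cells
..***...
....****
.....***
*.***...
........
........
...**...
Generation 3: 12 live cells
..*...*.
.......*
*.......
...*****
...*....
........
..*.*...

Cell (6,2) at generation 3: 1 -> alive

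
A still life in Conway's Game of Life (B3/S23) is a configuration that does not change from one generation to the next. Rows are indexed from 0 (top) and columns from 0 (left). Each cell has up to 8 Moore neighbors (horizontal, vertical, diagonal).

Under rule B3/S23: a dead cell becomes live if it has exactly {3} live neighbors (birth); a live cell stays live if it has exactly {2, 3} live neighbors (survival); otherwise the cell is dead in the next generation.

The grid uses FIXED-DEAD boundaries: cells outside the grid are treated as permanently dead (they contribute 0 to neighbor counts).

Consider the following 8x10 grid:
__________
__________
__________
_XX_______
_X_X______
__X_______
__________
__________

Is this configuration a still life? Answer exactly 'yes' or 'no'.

Answer: yes

Derivation:
Compute generation 1 and compare to generation 0 (given above):
Generation 1:
__________
__________
__________
_XX_______
_X_X______
__X_______
__________
__________
The grids are IDENTICAL -> still life.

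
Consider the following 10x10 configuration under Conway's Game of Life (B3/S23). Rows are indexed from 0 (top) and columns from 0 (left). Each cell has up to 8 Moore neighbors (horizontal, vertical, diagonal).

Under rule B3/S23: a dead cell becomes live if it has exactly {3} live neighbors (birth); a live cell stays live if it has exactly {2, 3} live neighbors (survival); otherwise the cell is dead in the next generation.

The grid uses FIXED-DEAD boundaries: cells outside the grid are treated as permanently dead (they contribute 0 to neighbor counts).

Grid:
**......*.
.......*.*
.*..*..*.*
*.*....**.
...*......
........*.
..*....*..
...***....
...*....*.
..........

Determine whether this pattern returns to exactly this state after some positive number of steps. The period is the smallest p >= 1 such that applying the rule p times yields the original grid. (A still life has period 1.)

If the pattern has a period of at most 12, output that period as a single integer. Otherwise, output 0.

Simulating and comparing each generation to the original:
Gen 0 (original, given above): 22 live cells
Gen 1: 22 live cells, differs from original
Gen 2: 20 live cells, differs from original
Gen 3: 25 live cells, differs from original
Gen 4: 23 live cells, differs from original
Gen 5: 24 live cells, differs from original
Gen 6: 24 live cells, differs from original
Gen 7: 29 live cells, differs from original
Gen 8: 29 live cells, differs from original
Gen 9: 41 live cells, differs from original
Gen 10: 23 live cells, differs from original
Gen 11: 21 live cells, differs from original
Gen 12: 22 live cells, differs from original
No period found within 12 steps.

Answer: 0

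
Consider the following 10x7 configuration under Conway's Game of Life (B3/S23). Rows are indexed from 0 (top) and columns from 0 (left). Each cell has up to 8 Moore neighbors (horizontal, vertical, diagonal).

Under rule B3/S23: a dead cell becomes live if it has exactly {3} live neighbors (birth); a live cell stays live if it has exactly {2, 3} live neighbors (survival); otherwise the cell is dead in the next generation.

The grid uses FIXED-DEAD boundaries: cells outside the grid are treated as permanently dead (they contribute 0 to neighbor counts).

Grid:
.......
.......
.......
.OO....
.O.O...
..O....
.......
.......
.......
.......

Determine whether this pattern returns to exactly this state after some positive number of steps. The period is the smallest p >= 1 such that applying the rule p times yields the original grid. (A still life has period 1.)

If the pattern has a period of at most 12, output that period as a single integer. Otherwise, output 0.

Simulating and comparing each generation to the original:
Gen 0 (original, given above): 5 live cells
Gen 1: 5 live cells, MATCHES original -> period = 1

Answer: 1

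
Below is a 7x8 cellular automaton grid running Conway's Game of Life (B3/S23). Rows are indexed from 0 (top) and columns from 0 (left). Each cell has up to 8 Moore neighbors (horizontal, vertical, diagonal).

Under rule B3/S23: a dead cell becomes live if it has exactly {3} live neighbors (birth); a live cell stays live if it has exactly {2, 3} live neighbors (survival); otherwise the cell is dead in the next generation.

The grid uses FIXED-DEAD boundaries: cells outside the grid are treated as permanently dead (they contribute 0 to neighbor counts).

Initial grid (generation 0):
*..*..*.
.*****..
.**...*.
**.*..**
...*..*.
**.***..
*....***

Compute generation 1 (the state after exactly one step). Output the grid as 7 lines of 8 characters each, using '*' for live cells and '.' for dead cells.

Simulating step by step:
Generation 0 (given above): 27 live cells
Generation 1: 27 live cells
(generation 1 grid is the final answer)

Answer: .*.*.*..
*...***.
......**
**.*.***
...*..**
****...*
**...**.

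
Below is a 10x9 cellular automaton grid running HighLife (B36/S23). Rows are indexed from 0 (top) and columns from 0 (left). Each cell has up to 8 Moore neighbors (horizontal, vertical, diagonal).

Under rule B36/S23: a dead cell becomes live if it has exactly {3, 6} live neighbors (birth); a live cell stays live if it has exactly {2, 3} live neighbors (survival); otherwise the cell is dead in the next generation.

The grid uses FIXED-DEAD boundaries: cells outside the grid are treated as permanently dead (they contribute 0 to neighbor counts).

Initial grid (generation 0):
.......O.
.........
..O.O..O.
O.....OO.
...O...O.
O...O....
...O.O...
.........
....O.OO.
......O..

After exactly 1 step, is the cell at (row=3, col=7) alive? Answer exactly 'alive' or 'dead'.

Simulating step by step:
Generation 0 (given above): 17 live cells
Generation 1: 20 live cells
.........
.........
......OO.
...O..OOO
......OO.
...OO....
....O....
....OOO..
.....OOO.
.....OOO.

Cell (3,7) at generation 1: 1 -> alive

Answer: alive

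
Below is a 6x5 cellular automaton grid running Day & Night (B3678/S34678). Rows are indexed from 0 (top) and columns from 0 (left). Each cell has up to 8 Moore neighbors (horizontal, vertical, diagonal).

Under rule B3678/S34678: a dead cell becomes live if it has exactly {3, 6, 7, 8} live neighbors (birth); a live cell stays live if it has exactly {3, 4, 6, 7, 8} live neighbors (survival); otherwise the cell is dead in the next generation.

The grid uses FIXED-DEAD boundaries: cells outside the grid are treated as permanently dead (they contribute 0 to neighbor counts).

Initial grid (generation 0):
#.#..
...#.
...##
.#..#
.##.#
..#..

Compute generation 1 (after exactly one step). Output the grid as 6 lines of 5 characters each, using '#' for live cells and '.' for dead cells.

Answer: .....
..###
..###
....#
.##..
.#.#.

Derivation:
Simulating step by step:
Generation 0 (given above): 11 live cells
Generation 1: 11 live cells
(generation 1 grid is the final answer)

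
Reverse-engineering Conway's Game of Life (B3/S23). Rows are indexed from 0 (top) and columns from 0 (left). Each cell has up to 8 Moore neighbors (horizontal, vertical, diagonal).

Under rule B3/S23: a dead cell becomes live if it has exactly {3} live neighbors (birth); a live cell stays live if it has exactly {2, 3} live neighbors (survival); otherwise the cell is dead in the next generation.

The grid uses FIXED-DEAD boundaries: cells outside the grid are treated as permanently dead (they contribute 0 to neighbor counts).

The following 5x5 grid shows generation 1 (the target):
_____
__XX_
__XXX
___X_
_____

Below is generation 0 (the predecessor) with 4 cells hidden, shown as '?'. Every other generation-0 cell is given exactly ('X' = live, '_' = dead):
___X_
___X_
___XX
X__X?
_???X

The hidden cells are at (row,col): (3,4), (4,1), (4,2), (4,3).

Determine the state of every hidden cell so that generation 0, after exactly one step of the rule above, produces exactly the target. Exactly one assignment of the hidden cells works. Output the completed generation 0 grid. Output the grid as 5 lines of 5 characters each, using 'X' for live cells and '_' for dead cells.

Hidden generation-0 cells (in order): (3,4), (4,1), (4,2), (4,3).
A hidden cell only influences target cells in its own 3x3 neighborhood. Try each of the 2^4 = 16 assignments, step the completed generation 0 forward once under B3/S23, and compare with the target:
  (3,4)=_ (4,1)=_ (4,2)=_ (4,3)=_ -> step reproduces the target at every cell -> ACCEPT
  (3,4)=_ (4,1)=_ (4,2)=_ (4,3)=X -> step gives (3,2)='X' but target has '_' -> reject
  (3,4)=_ (4,1)=_ (4,2)=X (4,3)=_ -> step gives (3,2)='X' but target has '_' -> reject
  (3,4)=_ (4,1)=_ (4,2)=X (4,3)=X -> step gives (3,3)='_' but target has 'X' -> reject
  (3,4)=_ (4,1)=X (4,2)=_ (4,3)=_ -> step gives (3,2)='X' but target has '_' -> reject
  (3,4)=_ (4,1)=X (4,2)=_ (4,3)=X -> step gives (3,3)='_' but target has 'X' -> reject
  (3,4)=_ (4,1)=X (4,2)=X (4,3)=_ -> step gives (3,1)='X' but target has '_' -> reject
  (3,4)=_ (4,1)=X (4,2)=X (4,3)=X -> step gives (3,1)='X' but target has '_' -> reject
  (3,4)=X (4,1)=_ (4,2)=_ (4,3)=_ -> step gives (2,3)='_' but target has 'X' -> reject
  (3,4)=X (4,1)=_ (4,2)=_ (4,3)=X -> step gives (2,3)='_' but target has 'X' -> reject
  (3,4)=X (4,1)=_ (4,2)=X (4,3)=_ -> step gives (2,3)='_' but target has 'X' -> reject
  (3,4)=X (4,1)=_ (4,2)=X (4,3)=X -> step gives (2,3)='_' but target has 'X' -> reject
  (3,4)=X (4,1)=X (4,2)=_ (4,3)=_ -> step gives (2,3)='_' but target has 'X' -> reject
  (3,4)=X (4,1)=X (4,2)=_ (4,3)=X -> step gives (2,3)='_' but target has 'X' -> reject
  (3,4)=X (4,1)=X (4,2)=X (4,3)=_ -> step gives (2,3)='_' but target has 'X' -> reject
  (3,4)=X (4,1)=X (4,2)=X (4,3)=X -> step gives (2,3)='_' but target has 'X' -> reject
Unique solution: (3,4)=dead, (4,1)=dead, (4,2)=dead, (4,3)=dead.
Check: live-neighbor counts of every cell in the completed generation 0:
00212
00334
11333
01234
11121
Applying B3/S23 to generation 0 with these counts gives:
_____
__XX_
__XXX
___X_
_____
which matches the target exactly.

Answer: ___X_
___X_
___XX
X__X_
____X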